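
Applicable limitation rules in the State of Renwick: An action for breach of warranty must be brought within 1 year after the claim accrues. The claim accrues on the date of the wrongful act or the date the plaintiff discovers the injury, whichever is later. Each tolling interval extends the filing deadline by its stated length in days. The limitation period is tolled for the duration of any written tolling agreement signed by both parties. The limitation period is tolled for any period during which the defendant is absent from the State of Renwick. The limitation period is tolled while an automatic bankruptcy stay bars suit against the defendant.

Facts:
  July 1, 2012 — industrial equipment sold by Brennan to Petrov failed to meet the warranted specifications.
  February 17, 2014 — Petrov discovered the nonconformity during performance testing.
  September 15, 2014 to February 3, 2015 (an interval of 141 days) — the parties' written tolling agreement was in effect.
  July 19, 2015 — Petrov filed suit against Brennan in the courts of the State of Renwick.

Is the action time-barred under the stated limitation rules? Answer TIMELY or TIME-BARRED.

TIME-BARRED

Because discovery on February 17, 2014 post-dates the July 1, 2012 act, accrual under the later-of rule falls on February 17, 2014.
The untolled deadline — 1 year after February 17, 2014 — is February 17, 2015.
Because the written tolling agreement ran from September 15, 2014 to February 3, 2015, the deadline is extended by 141 days to July 8, 2015.
Petrov filed on July 19, 2015, after the July 8, 2015 deadline, so the action is time-barred.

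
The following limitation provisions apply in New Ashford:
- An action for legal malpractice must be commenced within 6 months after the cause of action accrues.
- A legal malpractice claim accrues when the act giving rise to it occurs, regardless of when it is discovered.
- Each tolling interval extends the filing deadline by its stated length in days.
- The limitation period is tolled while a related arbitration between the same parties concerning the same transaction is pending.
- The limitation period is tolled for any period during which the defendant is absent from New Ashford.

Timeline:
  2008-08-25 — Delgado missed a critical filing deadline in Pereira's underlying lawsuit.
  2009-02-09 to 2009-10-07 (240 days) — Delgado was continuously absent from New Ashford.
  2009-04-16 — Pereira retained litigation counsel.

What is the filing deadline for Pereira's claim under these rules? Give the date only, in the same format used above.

2009-10-23

The limitation period began to run on 2008-08-25.
The untolled deadline — 6 months after 2008-08-25 — is 2009-02-25.
The period was tolled for 240 days by the defendant's absence from the jurisdiction (2009-02-09 to 2009-10-07), pushing the deadline to 2009-10-23.
The other events in the timeline have no effect on the limitation period under the stated rules.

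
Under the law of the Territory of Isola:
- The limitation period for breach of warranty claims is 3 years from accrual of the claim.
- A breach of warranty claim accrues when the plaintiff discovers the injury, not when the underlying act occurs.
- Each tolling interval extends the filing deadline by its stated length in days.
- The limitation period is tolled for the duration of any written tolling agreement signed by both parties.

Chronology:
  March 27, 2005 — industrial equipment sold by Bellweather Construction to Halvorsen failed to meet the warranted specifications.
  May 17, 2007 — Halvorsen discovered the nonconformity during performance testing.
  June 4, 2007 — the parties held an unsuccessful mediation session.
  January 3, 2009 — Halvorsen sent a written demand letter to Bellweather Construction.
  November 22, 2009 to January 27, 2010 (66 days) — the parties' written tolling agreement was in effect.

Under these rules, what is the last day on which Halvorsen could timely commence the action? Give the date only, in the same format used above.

The claim did not accrue until Halvorsen discovered the injury on May 17, 2007; the March 27, 2005 act date does not start the clock under the stated rule.
3 years from May 17, 2007 is May 17, 2010.
The period was tolled for 66 days by the written tolling agreement (November 22, 2009 to January 27, 2010), pushing the deadline to July 22, 2010.
The other events in the timeline have no effect on the limitation period under the stated rules.

July 22, 2010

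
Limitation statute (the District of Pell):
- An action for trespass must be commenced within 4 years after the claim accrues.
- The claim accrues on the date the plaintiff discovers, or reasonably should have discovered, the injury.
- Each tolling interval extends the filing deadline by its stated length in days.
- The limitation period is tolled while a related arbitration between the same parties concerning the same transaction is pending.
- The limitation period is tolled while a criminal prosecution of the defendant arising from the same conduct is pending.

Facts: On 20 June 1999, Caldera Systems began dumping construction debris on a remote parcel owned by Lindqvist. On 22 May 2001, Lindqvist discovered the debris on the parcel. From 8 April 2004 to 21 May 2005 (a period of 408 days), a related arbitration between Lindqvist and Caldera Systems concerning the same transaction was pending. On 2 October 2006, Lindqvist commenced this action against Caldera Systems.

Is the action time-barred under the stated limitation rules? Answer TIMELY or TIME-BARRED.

TIME-BARRED

Accrual is tied to discovery, so the period began on 22 May 2001 rather than on 20 June 1999 when the act occurred.
The untolled deadline — 4 years after 22 May 2001 — is 22 May 2005.
Because the pending related arbitration ran from 8 April 2004 to 21 May 2005, the deadline is extended by 408 days to 4 July 2006.
Lindqvist filed on 2 October 2006, after the 4 July 2006 deadline, so the action is time-barred.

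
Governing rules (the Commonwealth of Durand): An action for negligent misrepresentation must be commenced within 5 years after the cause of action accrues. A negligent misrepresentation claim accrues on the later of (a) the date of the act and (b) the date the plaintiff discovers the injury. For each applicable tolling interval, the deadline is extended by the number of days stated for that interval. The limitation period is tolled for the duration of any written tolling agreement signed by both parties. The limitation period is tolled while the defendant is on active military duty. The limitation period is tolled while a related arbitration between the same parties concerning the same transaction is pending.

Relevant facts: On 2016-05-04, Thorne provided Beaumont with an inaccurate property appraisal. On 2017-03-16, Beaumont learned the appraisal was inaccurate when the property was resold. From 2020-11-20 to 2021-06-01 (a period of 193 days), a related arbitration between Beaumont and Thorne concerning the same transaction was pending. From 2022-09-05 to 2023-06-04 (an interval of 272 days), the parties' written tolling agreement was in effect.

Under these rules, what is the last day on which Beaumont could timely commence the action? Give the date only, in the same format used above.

The claim accrued on 2017-03-16 — the later of the 2016-05-04 act and the 2017-03-16 discovery.
Adding the 5 years base period to 2017-03-16 gives a deadline of 2022-03-16, before any tolling.
The period was tolled for 193 days by the pending related arbitration (2020-11-20 to 2021-06-01), pushing the deadline to 2022-09-25.
The period was tolled for 272 days by the written tolling agreement (2022-09-05 to 2023-06-04), pushing the deadline to 2023-06-24.

2023-06-24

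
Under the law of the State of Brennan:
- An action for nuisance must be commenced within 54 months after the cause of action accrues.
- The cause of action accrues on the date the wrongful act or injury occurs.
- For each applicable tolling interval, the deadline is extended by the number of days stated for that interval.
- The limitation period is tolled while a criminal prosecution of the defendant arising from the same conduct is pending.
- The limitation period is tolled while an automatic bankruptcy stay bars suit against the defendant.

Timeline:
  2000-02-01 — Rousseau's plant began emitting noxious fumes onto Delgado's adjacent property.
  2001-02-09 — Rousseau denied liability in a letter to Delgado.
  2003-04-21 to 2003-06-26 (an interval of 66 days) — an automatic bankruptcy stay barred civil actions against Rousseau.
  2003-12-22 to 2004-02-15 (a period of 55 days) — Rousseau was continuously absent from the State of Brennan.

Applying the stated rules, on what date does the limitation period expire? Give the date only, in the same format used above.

2004-10-06

The claim accrued on 2000-02-01, when the wrongful act occurred.
54 months from 2000-02-01 is 2004-08-01.
The period was tolled for 66 days by the automatic bankruptcy stay (2003-04-21 to 2003-06-26), pushing the deadline to 2004-10-06.
No stated provision tolls the period for the defendant's absence, so the interval from 2003-12-22 to 2004-02-15 has no effect on the deadline.
Nothing else in the chronology tolls or restarts the period.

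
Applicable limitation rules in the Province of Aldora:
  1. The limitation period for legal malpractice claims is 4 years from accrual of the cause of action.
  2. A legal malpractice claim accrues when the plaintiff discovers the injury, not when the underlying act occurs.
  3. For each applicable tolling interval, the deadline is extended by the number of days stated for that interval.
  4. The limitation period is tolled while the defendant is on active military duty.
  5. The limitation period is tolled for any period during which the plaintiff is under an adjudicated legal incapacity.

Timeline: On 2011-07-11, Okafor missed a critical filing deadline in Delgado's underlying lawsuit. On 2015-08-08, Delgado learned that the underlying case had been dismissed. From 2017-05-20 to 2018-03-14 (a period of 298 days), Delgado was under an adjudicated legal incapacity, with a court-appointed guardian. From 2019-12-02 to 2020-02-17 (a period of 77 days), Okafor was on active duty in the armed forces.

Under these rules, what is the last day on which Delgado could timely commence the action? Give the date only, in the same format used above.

2020-08-17

Accrual is tied to discovery, so the period began on 2015-08-08 rather than on 2011-07-11 when the act occurred.
4 years from 2015-08-08 is 2019-08-08.
Because the plaintiff's legal incapacity ran from 2017-05-20 to 2018-03-14, the deadline is extended by 298 days to 2020-06-01.
Because the defendant's active military service ran from 2019-12-02 to 2020-02-17, the deadline is extended by 77 days to 2020-08-17.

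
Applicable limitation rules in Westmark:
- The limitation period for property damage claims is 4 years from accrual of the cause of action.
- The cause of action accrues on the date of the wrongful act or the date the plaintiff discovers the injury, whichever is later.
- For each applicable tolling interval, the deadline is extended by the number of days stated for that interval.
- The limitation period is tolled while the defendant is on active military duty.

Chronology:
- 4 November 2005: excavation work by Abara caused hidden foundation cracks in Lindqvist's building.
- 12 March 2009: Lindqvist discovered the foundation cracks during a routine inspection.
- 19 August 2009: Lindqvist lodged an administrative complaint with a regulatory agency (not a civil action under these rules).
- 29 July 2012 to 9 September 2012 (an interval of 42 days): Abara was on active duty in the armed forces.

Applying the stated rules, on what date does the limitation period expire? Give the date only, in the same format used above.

The claim accrued on 12 March 2009 — the later of the 4 November 2005 act and the 12 March 2009 discovery.
The untolled deadline — 4 years after 12 March 2009 — is 12 March 2013.
The defendant's active military service from 29 July 2012 to 9 September 2012 tolled the period for 42 days, extending the deadline to 23 April 2013.
The other events in the timeline have no effect on the limitation period under the stated rules.

23 April 2013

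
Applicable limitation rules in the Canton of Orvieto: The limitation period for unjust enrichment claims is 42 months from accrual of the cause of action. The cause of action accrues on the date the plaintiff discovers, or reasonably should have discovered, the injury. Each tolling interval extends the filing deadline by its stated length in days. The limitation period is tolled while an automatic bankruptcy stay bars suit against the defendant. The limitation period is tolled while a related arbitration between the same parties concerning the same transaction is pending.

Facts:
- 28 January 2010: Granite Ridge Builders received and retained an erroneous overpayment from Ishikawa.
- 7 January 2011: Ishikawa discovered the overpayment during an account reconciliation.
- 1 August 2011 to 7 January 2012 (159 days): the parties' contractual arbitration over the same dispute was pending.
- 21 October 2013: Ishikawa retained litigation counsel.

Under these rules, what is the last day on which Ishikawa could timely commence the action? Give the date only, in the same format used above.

13 December 2014

The claim did not accrue until Ishikawa discovered the injury on 7 January 2011; the 28 January 2010 act date does not start the clock under the stated rule.
Adding the 42 months base period to 7 January 2011 gives a deadline of 7 July 2014, before any tolling.
Because the pending related arbitration ran from 1 August 2011 to 7 January 2012, the deadline is extended by 159 days to 13 December 2014.
The other events in the timeline have no effect on the limitation period under the stated rules.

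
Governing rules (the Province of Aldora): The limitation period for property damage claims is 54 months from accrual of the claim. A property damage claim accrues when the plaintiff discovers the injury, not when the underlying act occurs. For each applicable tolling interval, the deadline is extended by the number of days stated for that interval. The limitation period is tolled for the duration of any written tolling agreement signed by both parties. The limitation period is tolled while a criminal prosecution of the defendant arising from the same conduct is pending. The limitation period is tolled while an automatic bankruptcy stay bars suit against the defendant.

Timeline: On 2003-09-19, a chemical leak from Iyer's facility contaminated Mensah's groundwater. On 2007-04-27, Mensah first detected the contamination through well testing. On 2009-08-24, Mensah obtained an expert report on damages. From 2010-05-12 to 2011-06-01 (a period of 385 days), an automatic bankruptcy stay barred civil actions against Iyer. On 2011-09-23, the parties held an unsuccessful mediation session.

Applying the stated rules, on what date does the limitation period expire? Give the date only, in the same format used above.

2012-11-15

Under the discovery rule, the claim accrued on 2007-04-27, when Mensah discovered the injury — not on the 2003-09-19 date of the underlying act.
The untolled deadline — 54 months after 2007-04-27 — is 2011-10-27.
The period was tolled for 385 days by the automatic bankruptcy stay (2010-05-12 to 2011-06-01), pushing the deadline to 2012-11-15.
Nothing else in the chronology tolls or restarts the period.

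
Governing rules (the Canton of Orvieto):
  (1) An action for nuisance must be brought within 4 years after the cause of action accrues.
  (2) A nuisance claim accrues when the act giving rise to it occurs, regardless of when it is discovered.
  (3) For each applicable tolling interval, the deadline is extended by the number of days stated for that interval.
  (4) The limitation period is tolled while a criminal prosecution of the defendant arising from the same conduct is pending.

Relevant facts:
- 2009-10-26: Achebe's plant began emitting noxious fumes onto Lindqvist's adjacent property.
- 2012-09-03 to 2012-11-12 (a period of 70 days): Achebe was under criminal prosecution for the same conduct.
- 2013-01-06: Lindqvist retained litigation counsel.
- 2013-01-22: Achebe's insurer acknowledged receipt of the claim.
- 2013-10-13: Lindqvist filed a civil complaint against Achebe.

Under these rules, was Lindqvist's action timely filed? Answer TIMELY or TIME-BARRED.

The cause of action accrued on 2009-10-26, the date of the act.
Adding the 4 years base period to 2009-10-26 gives a deadline of 2013-10-26, before any tolling.
The pending criminal prosecution from 2012-09-03 to 2012-11-12 tolled the period for 70 days, extending the deadline to 2014-01-04.
None of the other events listed affects the running of the period under the stated rules.
The 2013-10-13 filing precedes the 2014-01-04 deadline; the claim is timely.

TIMELY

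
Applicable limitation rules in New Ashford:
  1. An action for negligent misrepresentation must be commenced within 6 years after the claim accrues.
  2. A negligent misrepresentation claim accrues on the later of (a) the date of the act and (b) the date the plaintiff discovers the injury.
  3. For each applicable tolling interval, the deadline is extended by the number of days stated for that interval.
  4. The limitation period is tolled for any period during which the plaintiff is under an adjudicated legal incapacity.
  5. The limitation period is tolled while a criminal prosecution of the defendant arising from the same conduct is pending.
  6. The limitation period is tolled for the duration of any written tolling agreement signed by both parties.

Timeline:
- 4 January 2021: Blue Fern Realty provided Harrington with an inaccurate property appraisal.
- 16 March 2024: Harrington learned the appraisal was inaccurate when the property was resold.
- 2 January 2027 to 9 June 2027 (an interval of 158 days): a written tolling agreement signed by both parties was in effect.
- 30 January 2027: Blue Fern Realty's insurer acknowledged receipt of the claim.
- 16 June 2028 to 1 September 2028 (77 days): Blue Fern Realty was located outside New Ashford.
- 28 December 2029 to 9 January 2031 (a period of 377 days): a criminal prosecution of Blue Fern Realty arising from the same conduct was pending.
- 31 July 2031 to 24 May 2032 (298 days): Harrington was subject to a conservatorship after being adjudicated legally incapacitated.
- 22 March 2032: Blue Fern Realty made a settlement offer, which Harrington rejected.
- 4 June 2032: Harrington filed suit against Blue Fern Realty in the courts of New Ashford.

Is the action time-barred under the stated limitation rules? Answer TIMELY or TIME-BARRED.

Because discovery on 16 March 2024 post-dates the 4 January 2021 act, accrual under the later-of rule falls on 16 March 2024.
6 years from 16 March 2024 is 16 March 2030.
Because the written tolling agreement ran from 2 January 2027 to 9 June 2027, the deadline is extended by 158 days to 21 August 2030.
The period was tolled for 377 days by the pending criminal prosecution (28 December 2029 to 9 January 2031), pushing the deadline to 2 September 2031.
Because the plaintiff's legal incapacity ran from 31 July 2031 to 24 May 2032, the deadline is extended by 298 days to 26 June 2032.
The defendant's absence from the jurisdiction from 16 June 2028 to 1 September 2028 does not toll the period, because no stated rule makes the defendant's absence a tolling event.
None of the other events listed affects the running of the period under the stated rules.
The 4 June 2032 filing precedes the 26 June 2032 deadline; the claim is timely.

TIMELY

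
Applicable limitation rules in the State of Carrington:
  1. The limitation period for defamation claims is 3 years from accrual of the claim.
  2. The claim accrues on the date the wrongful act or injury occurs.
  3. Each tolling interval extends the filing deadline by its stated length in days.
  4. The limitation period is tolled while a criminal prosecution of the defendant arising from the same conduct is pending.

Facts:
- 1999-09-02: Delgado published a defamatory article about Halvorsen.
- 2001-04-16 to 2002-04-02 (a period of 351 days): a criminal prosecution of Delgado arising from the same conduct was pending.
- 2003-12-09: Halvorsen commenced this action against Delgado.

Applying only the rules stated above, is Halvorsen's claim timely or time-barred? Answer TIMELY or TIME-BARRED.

The claim accrued on 1999-09-02, when the wrongful act occurred.
The untolled deadline — 3 years after 1999-09-02 — is 2002-09-02.
Because the pending criminal prosecution ran from 2001-04-16 to 2002-04-02, the deadline is extended by 351 days to 2003-08-19.
Filing on 2003-12-09 missed the 2003-08-19 deadline — the action is time-barred.

TIME-BARRED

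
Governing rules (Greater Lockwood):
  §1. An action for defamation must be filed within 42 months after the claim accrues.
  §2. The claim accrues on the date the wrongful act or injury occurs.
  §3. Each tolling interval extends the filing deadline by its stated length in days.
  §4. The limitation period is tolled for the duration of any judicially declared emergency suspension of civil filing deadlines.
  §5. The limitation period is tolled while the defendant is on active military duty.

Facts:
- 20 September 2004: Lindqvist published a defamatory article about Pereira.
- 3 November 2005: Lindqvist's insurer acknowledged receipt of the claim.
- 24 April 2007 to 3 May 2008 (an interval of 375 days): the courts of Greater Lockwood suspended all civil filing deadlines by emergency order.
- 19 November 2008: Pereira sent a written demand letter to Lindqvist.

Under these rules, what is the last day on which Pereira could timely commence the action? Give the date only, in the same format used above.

30 March 2009

The claim accrued on 20 September 2004, the date of the act.
The untolled deadline — 42 months after 20 September 2004 — is 20 March 2008.
Because the emergency suspension of filing deadlines ran from 24 April 2007 to 3 May 2008, the deadline is extended by 375 days to 30 March 2009.
Nothing else in the chronology tolls or restarts the period.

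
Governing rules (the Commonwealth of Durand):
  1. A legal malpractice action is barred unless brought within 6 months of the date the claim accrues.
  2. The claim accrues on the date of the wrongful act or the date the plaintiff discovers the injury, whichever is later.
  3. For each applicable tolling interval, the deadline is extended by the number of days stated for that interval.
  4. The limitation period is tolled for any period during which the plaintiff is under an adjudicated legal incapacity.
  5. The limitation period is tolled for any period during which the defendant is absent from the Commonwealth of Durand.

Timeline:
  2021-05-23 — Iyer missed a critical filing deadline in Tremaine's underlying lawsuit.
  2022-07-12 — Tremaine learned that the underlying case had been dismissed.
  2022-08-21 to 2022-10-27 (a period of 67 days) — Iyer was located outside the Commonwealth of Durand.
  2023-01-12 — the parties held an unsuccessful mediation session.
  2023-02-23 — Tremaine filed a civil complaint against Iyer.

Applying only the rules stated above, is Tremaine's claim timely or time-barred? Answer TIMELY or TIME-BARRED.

The claim accrued on 2022-07-12 — the later of the 2021-05-23 act and the 2022-07-12 discovery.
The untolled deadline — 6 months after 2022-07-12 — is 2023-01-12.
Because the defendant's absence from the jurisdiction ran from 2022-08-21 to 2022-10-27, the deadline is extended by 67 days to 2023-03-20.
None of the other events listed affects the running of the period under the stated rules.
The 2023-02-23 filing precedes the 2023-03-20 deadline; the claim is timely.

TIMELY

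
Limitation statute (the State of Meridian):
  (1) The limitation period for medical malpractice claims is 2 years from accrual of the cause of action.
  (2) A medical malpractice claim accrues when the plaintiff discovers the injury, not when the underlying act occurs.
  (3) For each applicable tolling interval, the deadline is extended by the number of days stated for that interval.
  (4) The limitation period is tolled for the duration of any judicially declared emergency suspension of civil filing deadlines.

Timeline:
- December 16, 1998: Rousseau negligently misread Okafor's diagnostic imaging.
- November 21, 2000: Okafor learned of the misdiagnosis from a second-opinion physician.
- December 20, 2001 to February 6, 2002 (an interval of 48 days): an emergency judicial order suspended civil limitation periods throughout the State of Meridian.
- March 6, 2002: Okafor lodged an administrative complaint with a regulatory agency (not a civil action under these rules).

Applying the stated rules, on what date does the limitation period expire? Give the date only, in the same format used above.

The claim did not accrue until Okafor discovered the injury on November 21, 2000; the December 16, 1998 act date does not start the clock under the stated rule.
2 years from November 21, 2000 is November 21, 2002.
The emergency suspension of filing deadlines from December 20, 2001 to February 6, 2002 tolled the period for 48 days, extending the deadline to January 8, 2003.
None of the other events listed affects the running of the period under the stated rules.

January 8, 2003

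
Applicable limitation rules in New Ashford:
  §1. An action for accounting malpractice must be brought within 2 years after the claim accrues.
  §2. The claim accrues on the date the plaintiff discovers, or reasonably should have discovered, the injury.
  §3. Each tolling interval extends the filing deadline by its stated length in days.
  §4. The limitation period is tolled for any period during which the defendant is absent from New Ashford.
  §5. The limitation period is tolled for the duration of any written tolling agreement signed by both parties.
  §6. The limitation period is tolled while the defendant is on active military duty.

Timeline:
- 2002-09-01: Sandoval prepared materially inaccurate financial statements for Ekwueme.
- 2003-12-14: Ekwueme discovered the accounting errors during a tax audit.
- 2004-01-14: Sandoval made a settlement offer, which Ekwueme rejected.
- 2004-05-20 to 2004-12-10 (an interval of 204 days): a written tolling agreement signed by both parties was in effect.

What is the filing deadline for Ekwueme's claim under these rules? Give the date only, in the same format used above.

Under the discovery rule, the claim accrued on 2003-12-14, when Ekwueme discovered the injury — not on the 2002-09-01 date of the underlying act.
The untolled deadline — 2 years after 2003-12-14 — is 2005-12-14.
The period was tolled for 204 days by the written tolling agreement (2004-05-20 to 2004-12-10), pushing the deadline to 2006-07-06.
Nothing else in the chronology tolls or restarts the period.

2006-07-06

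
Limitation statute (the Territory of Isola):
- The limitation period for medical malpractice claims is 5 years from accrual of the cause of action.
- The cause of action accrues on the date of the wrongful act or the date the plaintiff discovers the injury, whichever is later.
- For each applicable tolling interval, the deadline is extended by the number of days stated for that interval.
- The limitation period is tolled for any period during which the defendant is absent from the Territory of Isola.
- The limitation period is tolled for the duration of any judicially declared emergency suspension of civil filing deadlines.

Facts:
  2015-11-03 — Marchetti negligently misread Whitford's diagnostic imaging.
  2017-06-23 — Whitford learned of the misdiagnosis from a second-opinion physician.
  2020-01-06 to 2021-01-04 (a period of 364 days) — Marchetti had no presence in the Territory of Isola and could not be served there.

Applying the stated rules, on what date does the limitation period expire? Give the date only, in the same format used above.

Taking the later of the act (2015-11-03) and discovery (2017-06-23), the claim accrued on 2017-06-23.
The untolled deadline — 5 years after 2017-06-23 — is 2022-06-23.
Because the defendant's absence from the jurisdiction ran from 2020-01-06 to 2021-01-04, the deadline is extended by 364 days to 2023-06-22.

2023-06-22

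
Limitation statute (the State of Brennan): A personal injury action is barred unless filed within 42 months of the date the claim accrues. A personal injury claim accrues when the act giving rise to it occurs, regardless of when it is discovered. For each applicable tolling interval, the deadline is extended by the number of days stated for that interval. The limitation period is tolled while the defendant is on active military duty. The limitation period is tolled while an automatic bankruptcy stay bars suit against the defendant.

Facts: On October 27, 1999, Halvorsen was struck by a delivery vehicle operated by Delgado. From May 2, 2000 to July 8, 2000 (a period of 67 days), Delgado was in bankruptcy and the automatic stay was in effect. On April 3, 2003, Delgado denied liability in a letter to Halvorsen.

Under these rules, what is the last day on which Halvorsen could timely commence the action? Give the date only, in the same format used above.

July 3, 2003

The limitation period began to run on October 27, 1999.
Adding the 42 months base period to October 27, 1999 gives a deadline of April 27, 2003, before any tolling.
Because the automatic bankruptcy stay ran from May 2, 2000 to July 8, 2000, the deadline is extended by 67 days to July 3, 2003.
None of the other events listed affects the running of the period under the stated rules.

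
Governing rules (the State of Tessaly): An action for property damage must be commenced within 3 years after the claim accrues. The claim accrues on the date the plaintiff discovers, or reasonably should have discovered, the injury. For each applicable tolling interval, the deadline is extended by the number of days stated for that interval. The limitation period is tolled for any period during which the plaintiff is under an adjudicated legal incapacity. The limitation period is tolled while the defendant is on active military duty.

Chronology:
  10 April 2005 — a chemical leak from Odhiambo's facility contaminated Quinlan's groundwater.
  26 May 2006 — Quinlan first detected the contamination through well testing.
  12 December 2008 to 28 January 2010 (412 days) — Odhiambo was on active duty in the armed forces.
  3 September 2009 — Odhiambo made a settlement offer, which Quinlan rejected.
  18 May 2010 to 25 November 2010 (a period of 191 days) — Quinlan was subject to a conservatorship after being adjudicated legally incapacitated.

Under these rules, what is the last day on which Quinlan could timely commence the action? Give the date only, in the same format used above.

Under the discovery rule, the claim accrued on 26 May 2006, when Quinlan discovered the injury — not on the 10 April 2005 date of the underlying act.
The untolled deadline — 3 years after 26 May 2006 — is 26 May 2009.
Because the defendant's active military service ran from 12 December 2008 to 28 January 2010, the deadline is extended by 412 days to 12 July 2010.
The period was tolled for 191 days by the plaintiff's legal incapacity (18 May 2010 to 25 November 2010), pushing the deadline to 19 January 2011.
None of the other events listed affects the running of the period under the stated rules.

19 January 2011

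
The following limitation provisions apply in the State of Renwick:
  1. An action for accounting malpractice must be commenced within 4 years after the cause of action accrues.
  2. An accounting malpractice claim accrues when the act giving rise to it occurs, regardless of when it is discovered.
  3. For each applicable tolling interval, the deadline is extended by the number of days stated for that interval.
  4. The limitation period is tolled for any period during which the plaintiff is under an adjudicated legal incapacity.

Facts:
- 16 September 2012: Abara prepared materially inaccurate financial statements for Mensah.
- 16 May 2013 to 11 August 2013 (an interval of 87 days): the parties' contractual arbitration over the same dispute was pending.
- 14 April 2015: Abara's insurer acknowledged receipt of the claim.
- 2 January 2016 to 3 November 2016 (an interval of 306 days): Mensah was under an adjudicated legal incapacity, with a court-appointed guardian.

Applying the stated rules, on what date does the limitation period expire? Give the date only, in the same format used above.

The cause of action accrued on 16 September 2012, the date of the act.
4 years from 16 September 2012 is 16 September 2016.
The plaintiff's legal incapacity from 2 January 2016 to 3 November 2016 tolled the period for 306 days, extending the deadline to 19 July 2017.
Although a pending arbitration ran from 16 May 2013 to 11 August 2013, the stated rules do not make that a tolling event, so it is disregarded.
None of the other events listed affects the running of the period under the stated rules.

19 July 2017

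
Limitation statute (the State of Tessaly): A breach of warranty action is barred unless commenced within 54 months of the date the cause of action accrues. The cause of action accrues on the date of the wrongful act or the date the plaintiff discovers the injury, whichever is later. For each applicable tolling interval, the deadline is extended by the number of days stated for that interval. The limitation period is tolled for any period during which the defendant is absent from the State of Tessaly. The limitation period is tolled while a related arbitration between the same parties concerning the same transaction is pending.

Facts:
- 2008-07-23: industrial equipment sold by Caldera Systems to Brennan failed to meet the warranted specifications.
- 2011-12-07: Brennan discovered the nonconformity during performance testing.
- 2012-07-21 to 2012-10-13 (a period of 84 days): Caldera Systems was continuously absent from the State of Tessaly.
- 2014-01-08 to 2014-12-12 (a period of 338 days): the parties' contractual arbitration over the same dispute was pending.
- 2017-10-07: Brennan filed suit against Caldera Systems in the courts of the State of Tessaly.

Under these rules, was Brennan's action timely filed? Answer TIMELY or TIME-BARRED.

Taking the later of the act (2008-07-23) and discovery (2011-12-07), the claim accrued on 2011-12-07.
Adding the 54 months base period to 2011-12-07 gives a deadline of 2016-06-07, before any tolling.
Because the defendant's absence from the jurisdiction ran from 2012-07-21 to 2012-10-13, the deadline is extended by 84 days to 2016-08-30.
The period was tolled for 338 days by the pending related arbitration (2014-01-08 to 2014-12-12), pushing the deadline to 2017-08-03.
The 2017-10-07 filing falls after the 2017-08-03 deadline; the claim is time-barred.

TIME-BARRED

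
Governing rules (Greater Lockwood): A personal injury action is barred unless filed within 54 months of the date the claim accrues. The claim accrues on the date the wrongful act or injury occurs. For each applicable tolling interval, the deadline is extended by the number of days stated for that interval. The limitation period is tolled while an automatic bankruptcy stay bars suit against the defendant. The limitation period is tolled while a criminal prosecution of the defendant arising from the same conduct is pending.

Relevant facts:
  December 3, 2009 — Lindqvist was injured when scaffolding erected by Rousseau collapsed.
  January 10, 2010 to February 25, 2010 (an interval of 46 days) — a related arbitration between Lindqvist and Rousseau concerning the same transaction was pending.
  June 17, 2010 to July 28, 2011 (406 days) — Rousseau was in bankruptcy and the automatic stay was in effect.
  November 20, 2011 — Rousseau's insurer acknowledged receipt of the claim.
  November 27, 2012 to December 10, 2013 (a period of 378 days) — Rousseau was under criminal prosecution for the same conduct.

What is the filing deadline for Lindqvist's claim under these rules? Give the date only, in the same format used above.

July 26, 2016

The claim accrued on December 3, 2009, when the wrongful act occurred.
The untolled deadline — 54 months after December 3, 2009 — is June 3, 2014.
The automatic bankruptcy stay from June 17, 2010 to July 28, 2011 tolled the period for 406 days, extending the deadline to July 14, 2015.
Because the pending criminal prosecution ran from November 27, 2012 to December 10, 2013, the deadline is extended by 378 days to July 26, 2016.
The pending related arbitration from January 10, 2010 to February 25, 2010 does not toll the period, because no stated rule makes a pending arbitration a tolling event.
None of the other events listed affects the running of the period under the stated rules.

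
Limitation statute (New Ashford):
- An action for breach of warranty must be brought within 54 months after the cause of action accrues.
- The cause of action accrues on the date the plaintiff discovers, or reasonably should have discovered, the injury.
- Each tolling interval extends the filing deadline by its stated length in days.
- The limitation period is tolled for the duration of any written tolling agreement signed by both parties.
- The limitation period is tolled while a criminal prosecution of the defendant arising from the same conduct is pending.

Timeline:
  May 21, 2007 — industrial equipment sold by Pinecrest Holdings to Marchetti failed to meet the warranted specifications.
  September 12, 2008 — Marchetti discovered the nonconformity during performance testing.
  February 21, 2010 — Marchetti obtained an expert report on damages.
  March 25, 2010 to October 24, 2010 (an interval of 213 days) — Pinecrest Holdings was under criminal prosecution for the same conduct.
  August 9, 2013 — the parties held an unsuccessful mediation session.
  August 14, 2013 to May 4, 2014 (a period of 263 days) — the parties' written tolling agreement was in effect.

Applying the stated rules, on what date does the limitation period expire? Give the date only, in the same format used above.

July 1, 2014

The claim did not accrue until Marchetti discovered the injury on September 12, 2008; the May 21, 2007 act date does not start the clock under the stated rule.
Adding the 54 months base period to September 12, 2008 gives a deadline of March 12, 2013, before any tolling.
The period was tolled for 213 days by the pending criminal prosecution (March 25, 2010 to October 24, 2010), pushing the deadline to October 11, 2013.
The period was tolled for 263 days by the written tolling agreement (August 14, 2013 to May 4, 2014), pushing the deadline to July 1, 2014.
The other events in the timeline have no effect on the limitation period under the stated rules.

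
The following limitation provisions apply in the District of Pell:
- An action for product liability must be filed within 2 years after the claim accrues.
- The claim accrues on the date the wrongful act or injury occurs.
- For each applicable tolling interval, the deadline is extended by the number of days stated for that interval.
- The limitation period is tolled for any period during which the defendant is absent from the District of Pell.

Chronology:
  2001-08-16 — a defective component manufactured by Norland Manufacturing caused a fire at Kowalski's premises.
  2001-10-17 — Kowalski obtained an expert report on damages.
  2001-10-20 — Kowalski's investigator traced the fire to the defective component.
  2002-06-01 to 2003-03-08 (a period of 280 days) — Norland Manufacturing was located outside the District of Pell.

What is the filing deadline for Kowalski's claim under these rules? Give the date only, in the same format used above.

Accrual is governed by the date of the act, so the period began to run on 2001-08-16; the later discovery on 2001-10-20 is irrelevant under the stated rule.
Adding the 2 years base period to 2001-08-16 gives a deadline of 2003-08-16, before any tolling.
Because the defendant's absence from the jurisdiction ran from 2002-06-01 to 2003-03-08, the deadline is extended by 280 days to 2004-05-22.
Nothing else in the chronology tolls or restarts the period.

2004-05-22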